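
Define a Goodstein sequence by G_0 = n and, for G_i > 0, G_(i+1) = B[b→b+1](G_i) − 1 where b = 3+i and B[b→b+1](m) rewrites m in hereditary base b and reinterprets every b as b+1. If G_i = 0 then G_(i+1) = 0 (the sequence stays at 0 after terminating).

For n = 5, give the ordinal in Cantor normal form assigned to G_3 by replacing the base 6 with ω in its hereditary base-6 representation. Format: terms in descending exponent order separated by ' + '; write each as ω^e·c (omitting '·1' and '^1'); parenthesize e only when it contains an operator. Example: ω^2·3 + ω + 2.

i=0: 5 = 3 + 2 (b=3); 3→4: 4 + 2 = 6; 6−1 = 5
i=1: 5 = 4 + 1 (b=4); 4→5: 5 + 1 = 6; 6−1 = 5
i=2: 5 = 5 (b=5); 5→6: 6 = 6; 6−1 = 5
i=3: 5 = 5 (b=6); 6→7: 5 = 5; 5−1 = 4

5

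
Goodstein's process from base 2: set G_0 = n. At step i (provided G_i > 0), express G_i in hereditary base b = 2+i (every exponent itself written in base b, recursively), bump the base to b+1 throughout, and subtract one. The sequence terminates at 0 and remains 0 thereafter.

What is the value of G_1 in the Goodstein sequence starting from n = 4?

26

i=0: 4 = 2^2 (b=2); 2→3: 3^3 = 27; 27−1 = 26
i=1: 26 = 2·3^2 + 2·3 + 2 (b=3); 3→4: 2·4^2 + 2·4 + 2 = 42; 42−1 = 41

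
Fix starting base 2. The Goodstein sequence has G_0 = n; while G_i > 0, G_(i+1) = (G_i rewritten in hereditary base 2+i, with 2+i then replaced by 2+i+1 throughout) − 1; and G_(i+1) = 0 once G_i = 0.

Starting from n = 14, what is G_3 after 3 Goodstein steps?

[0] 14 ≡ 2^(2 + 1) + 2^2 + 2 (base 2). Lift 3: 111. −1: 110.
[1] 110 ≡ 3^(3 + 1) + 3^3 + 2 (base 3). Lift 4: 1282. −1: 1281.
[2] 1281 ≡ 4^(4 + 1) + 4^4 + 1 (base 4). Lift 5: 18751. −1: 18750.
[3] 18750 ≡ 5^(5 + 1) + 5^5 (base 5). Lift 6: 326592. −1: 326591.

18750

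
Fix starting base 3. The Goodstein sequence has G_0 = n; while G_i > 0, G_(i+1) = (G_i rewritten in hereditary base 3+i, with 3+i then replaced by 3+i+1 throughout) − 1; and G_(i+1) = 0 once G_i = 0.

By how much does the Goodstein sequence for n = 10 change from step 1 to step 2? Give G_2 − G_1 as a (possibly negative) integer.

G_0 = 10. HB_3(10) = 3^2 + 1. Bump = 17. G_1 = 16.
G_1 = 16. HB_4(16) = 4^2. Bump = 25. G_2 = 24.

8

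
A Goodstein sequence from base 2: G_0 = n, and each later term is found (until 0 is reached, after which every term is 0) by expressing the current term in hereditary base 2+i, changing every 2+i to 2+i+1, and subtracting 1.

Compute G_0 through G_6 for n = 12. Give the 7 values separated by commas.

G_0 = 12. HB_2(12) = 2^(2 + 1) + 2^2. Bump = 108. G_1 = 107.
G_1 = 107. HB_3(107) = 3^(3 + 1) + 2·3^2 + 2·3 + 2. Bump = 1066. G_2 = 1065.
G_2 = 1065. HB_4(1065) = 4^(4 + 1) + 2·4^2 + 2·4 + 1. Bump = 15686. G_3 = 15685.
G_3 = 15685. HB_5(15685) = 5^(5 + 1) + 2·5^2 + 2·5. Bump = 280020. G_4 = 280019.
G_4 = 280019. HB_6(280019) = 6^(6 + 1) + 2·6^2 + 6 + 5. Bump = 5764911. G_5 = 5764910.
G_5 = 5764910. HB_7(5764910) = 7^(7 + 1) + 2·7^2 + 7 + 4. Bump = 134217868. G_6 = 134217867.

12, 107, 1065, 15685, 280019, 5764910, 134217867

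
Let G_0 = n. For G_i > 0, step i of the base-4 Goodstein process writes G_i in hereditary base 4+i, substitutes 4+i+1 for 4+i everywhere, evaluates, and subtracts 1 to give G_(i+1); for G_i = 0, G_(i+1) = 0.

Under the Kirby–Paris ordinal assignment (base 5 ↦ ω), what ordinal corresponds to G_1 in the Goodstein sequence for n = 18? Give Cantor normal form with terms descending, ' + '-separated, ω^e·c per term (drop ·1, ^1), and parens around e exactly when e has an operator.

ω^2 + 1

18 —HB4→ 4^2 + 2 —bump→ 5^2 + 2 = 27 —(−1)→ 26
26 —HB5→ 5^2 + 1 —bump→ 6^2 + 1 = 37 —(−1)→ 36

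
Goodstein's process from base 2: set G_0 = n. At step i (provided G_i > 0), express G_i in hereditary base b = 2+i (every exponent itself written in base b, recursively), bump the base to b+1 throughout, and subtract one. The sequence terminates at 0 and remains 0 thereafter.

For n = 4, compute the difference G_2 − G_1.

15

step 0: 4 = 2^2; sub 3 for 2: 3^3; = 27; G_1 = 27−1 = 26
step 1: 26 = 2·3^2 + 2·3 + 2; sub 4 for 3: 2·4^2 + 2·4 + 2; = 42; G_2 = 42−1 = 41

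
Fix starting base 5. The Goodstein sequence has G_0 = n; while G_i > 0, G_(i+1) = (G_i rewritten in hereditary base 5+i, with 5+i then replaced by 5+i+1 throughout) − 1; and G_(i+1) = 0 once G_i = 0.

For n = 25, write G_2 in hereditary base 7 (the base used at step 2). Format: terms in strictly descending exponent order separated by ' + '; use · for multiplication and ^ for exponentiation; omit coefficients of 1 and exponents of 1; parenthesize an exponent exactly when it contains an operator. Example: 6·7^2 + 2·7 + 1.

G_0=25  [base 5] 5^2  →[5↦6]→  6^2 = 36  −1 ⇒ G_1=35
G_1=35  [base 6] 5·6 + 5  →[6↦7]→  5·7 + 5 = 40  −1 ⇒ G_2=39
G_2=39  [base 7] 5·7 + 4  →[7↦8]→  5·8 + 4 = 44  −1 ⇒ G_3=43

5·7 + 4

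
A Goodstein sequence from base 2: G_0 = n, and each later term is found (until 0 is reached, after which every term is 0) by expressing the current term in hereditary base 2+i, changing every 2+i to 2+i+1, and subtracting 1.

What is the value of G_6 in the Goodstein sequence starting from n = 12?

G_0 = 12. HB_2(12) = 2^(2 + 1) + 2^2. Bump = 108. G_1 = 107.
G_1 = 107. HB_3(107) = 3^(3 + 1) + 2·3^2 + 2·3 + 2. Bump = 1066. G_2 = 1065.
G_2 = 1065. HB_4(1065) = 4^(4 + 1) + 2·4^2 + 2·4 + 1. Bump = 15686. G_3 = 15685.
G_3 = 15685. HB_5(15685) = 5^(5 + 1) + 2·5^2 + 2·5. Bump = 280020. G_4 = 280019.
G_4 = 280019. HB_6(280019) = 6^(6 + 1) + 2·6^2 + 6 + 5. Bump = 5764911. G_5 = 5764910.
G_5 = 5764910. HB_7(5764910) = 7^(7 + 1) + 2·7^2 + 7 + 4. Bump = 134217868. G_6 = 134217867.

134217867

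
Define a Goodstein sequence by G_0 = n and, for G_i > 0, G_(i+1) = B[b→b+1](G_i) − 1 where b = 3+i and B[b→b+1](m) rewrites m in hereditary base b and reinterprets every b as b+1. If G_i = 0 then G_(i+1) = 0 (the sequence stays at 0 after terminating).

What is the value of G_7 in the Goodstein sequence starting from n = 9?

25

(0) 9|_3 = 3^2 ↦ 4^2|_4 = 16 ⇒ 15
(1) 15|_4 = 3·4 + 3 ↦ 3·5 + 3|_5 = 18 ⇒ 17
(2) 17|_5 = 3·5 + 2 ↦ 3·6 + 2|_6 = 20 ⇒ 19
(3) 19|_6 = 3·6 + 1 ↦ 3·7 + 1|_7 = 22 ⇒ 21
(4) 21|_7 = 3·7 ↦ 3·8|_8 = 24 ⇒ 23
(5) 23|_8 = 2·8 + 7 ↦ 2·9 + 7|_9 = 25 ⇒ 24
(6) 24|_9 = 2·9 + 6 ↦ 2·10 + 6|_10 = 26 ⇒ 25
(7) 25|_10 = 2·10 + 5 ↦ 2·11 + 5|_11 = 27 ⇒ 26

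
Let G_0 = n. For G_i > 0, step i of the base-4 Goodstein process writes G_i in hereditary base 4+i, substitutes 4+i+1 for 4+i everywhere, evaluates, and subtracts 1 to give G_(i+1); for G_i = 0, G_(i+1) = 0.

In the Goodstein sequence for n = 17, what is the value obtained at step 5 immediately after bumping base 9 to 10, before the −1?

52

G_0 = 17. HB_4(17) = 4^2 + 1. Bump = 26. G_1 = 25.
G_1 = 25. HB_5(25) = 5^2. Bump = 36. G_2 = 35.
G_2 = 35. HB_6(35) = 5·6 + 5. Bump = 40. G_3 = 39.
G_3 = 39. HB_7(39) = 5·7 + 4. Bump = 44. G_4 = 43.
G_4 = 43. HB_8(43) = 5·8 + 3. Bump = 48. G_5 = 47.
G_5 = 47. HB_9(47) = 5·9 + 2. Bump = 52. G_6 = 51.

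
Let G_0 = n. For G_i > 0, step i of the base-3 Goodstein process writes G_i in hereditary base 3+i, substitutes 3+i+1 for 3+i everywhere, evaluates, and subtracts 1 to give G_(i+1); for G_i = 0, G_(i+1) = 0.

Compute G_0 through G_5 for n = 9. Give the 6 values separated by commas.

9, 15, 17, 19, 21, 23

G_0 = 9. HB_3(9) = 3^2. Bump = 16. G_1 = 15.
G_1 = 15. HB_4(15) = 3·4 + 3. Bump = 18. G_2 = 17.
G_2 = 17. HB_5(17) = 3·5 + 2. Bump = 20. G_3 = 19.
G_3 = 19. HB_6(19) = 3·6 + 1. Bump = 22. G_4 = 21.
G_4 = 21. HB_7(21) = 3·7. Bump = 24. G_5 = 23.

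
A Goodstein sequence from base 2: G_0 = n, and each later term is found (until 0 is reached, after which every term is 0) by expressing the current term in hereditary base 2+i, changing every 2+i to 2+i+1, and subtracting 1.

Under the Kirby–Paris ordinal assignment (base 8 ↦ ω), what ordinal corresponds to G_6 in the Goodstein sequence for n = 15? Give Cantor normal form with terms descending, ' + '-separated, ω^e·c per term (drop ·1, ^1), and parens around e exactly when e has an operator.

ω^(ω + 1) + ω^7·7 + ω^6·7 + ω^5·7 + ω^4·7 + ω^3·7 + ω^2·7 + ω·7 + 7

G_0=15  [base 2] 2^(2 + 1) + 2^2 + 2 + 1  →[2↦3]→  3^(3 + 1) + 3^3 + 3 + 1 = 112  −1 ⇒ G_1=111
G_1=111  [base 3] 3^(3 + 1) + 3^3 + 3  →[3↦4]→  4^(4 + 1) + 4^4 + 4 = 1284  −1 ⇒ G_2=1283
G_2=1283  [base 4] 4^(4 + 1) + 4^4 + 3  →[4↦5]→  5^(5 + 1) + 5^5 + 3 = 18753  −1 ⇒ G_3=18752
G_3=18752  [base 5] 5^(5 + 1) + 5^5 + 2  →[5↦6]→  6^(6 + 1) + 6^6 + 2 = 326594  −1 ⇒ G_4=326593
G_4=326593  [base 6] 6^(6 + 1) + 6^6 + 1  →[6↦7]→  7^(7 + 1) + 7^7 + 1 = 6588345  −1 ⇒ G_5=6588344
G_5=6588344  [base 7] 7^(7 + 1) + 7^7  →[7↦8]→  8^(8 + 1) + 8^8 = 150994944  −1 ⇒ G_6=150994943
G_6=150994943  [base 8] 8^(8 + 1) + 7·8^7 + 7·8^6 + 7·8^5 + 7·8^4 + 7·8^3 + 7·8^2 + 7·8 + 7  →[8↦9]→  9^(9 + 1) + 7·9^7 + 7·9^6 + 7·9^5 + 7·9^4 + 7·9^3 + 7·9^2 + 7·9 + 7 = 3524450281  −1 ⇒ G_7=3524450280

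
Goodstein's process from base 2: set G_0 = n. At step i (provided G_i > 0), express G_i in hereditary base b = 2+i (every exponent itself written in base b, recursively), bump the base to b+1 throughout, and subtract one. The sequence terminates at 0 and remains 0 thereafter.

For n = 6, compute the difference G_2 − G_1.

step 0: 6 = 2^2 + 2; sub 3 for 2: 3^3 + 3; = 30; G_1 = 30−1 = 29
step 1: 29 = 3^3 + 2; sub 4 for 3: 4^4 + 2; = 258; G_2 = 258−1 = 257

228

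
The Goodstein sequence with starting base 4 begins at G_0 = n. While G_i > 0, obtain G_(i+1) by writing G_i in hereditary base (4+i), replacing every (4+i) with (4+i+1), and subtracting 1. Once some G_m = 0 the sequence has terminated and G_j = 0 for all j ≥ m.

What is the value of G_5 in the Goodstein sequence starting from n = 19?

69

base 4: 19 = 4^2 + 3; at 5: 5^2 + 3 = 28; next = 27
base 5: 27 = 5^2 + 2; at 6: 6^2 + 2 = 38; next = 37
base 6: 37 = 6^2 + 1; at 7: 7^2 + 1 = 50; next = 49
base 7: 49 = 7^2; at 8: 8^2 = 64; next = 63
base 8: 63 = 7·8 + 7; at 9: 7·9 + 7 = 70; next = 69
base 9: 69 = 7·9 + 6; at 10: 7·10 + 6 = 76; next = 75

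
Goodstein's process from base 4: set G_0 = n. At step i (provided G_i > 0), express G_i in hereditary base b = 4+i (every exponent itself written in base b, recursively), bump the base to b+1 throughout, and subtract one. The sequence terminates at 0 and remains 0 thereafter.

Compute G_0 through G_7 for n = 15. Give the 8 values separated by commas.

[0] 15 ≡ 3·4 + 3 (base 4). Lift 5: 18. −1: 17.
[1] 17 ≡ 3·5 + 2 (base 5). Lift 6: 20. −1: 19.
[2] 19 ≡ 3·6 + 1 (base 6). Lift 7: 22. −1: 21.
[3] 21 ≡ 3·7 (base 7). Lift 8: 24. −1: 23.
[4] 23 ≡ 2·8 + 7 (base 8). Lift 9: 25. −1: 24.
[5] 24 ≡ 2·9 + 6 (base 9). Lift 10: 26. −1: 25.
[6] 25 ≡ 2·10 + 5 (base 10). Lift 11: 27. −1: 26.

15, 17, 19, 21, 23, 24, 25, 26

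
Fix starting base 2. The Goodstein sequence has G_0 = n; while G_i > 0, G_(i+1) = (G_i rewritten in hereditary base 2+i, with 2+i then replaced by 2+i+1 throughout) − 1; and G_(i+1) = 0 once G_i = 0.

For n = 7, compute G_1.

[0] 7 ≡ 2^2 + 2 + 1 (base 2). Lift 3: 31. −1: 30.
[1] 30 ≡ 3^3 + 3 (base 3). Lift 4: 260. −1: 259.

30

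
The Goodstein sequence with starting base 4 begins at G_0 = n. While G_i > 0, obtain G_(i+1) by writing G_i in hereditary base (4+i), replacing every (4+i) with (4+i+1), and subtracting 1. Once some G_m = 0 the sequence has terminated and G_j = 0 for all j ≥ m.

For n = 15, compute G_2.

G_0=15  [base 4] 3·4 + 3  →[4↦5]→  3·5 + 3 = 18  −1 ⇒ G_1=17
G_1=17  [base 5] 3·5 + 2  →[5↦6]→  3·6 + 2 = 20  −1 ⇒ G_2=19
G_2=19  [base 6] 3·6 + 1  →[6↦7]→  3·7 + 1 = 22  −1 ⇒ G_3=21

19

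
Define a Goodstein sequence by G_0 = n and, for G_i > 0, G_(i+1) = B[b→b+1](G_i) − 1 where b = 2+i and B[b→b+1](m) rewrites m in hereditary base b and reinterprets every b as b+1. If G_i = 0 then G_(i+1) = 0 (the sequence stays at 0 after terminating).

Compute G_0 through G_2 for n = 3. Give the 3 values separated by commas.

[0] 3 ≡ 2 + 1 (base 2). Lift 3: 4. −1: 3.
[1] 3 ≡ 3 (base 3). Lift 4: 4. −1: 3.

3, 3, 3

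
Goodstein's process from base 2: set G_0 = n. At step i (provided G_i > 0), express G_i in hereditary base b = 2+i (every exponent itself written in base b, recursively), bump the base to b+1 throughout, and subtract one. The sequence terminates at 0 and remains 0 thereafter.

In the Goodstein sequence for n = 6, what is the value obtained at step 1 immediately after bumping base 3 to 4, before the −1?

258

step 0: 6 = 2^2 + 2; sub 3 for 2: 3^3 + 3; = 30; G_1 = 30−1 = 29
step 1: 29 = 3^3 + 2; sub 4 for 3: 4^4 + 2; = 258; G_2 = 258−1 = 257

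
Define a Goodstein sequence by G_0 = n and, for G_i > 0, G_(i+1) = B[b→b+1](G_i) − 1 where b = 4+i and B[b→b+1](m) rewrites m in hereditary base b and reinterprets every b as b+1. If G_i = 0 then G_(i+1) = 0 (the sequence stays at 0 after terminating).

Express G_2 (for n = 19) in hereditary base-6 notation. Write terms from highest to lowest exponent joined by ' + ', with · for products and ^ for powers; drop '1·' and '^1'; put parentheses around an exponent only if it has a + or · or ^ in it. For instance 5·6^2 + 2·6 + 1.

6^2 + 1

19 —HB4→ 4^2 + 3 —bump→ 5^2 + 3 = 28 —(−1)→ 27
27 —HB5→ 5^2 + 2 —bump→ 6^2 + 2 = 38 —(−1)→ 37
37 —HB6→ 6^2 + 1 —bump→ 7^2 + 1 = 50 —(−1)→ 49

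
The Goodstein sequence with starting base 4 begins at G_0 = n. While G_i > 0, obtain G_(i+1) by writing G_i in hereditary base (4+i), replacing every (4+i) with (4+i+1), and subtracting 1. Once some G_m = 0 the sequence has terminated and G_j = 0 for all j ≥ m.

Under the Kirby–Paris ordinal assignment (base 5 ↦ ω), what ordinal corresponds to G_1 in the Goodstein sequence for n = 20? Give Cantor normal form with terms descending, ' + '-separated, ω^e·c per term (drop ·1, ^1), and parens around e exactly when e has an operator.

ω^2 + 4

step 0: 20 = 4^2 + 4; sub 5 for 4: 5^2 + 5; = 30; G_1 = 30−1 = 29
step 1: 29 = 5^2 + 4; sub 6 for 5: 6^2 + 4; = 40; G_2 = 40−1 = 39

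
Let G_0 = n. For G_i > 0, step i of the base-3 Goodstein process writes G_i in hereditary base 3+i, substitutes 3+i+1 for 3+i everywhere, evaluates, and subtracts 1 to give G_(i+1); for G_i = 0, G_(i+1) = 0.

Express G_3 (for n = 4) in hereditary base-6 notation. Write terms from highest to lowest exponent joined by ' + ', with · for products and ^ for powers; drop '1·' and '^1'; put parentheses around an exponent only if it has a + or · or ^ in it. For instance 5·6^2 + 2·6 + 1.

3

G_0=4  [base 3] 3 + 1  →[3↦4]→  4 + 1 = 5  −1 ⇒ G_1=4
G_1=4  [base 4] 4  →[4↦5]→  5 = 5  −1 ⇒ G_2=4
G_2=4  [base 5] 4  →[5↦6]→  4 = 4  −1 ⇒ G_3=3
G_3=3  [base 6] 3  →[6↦7]→  3 = 3  −1 ⇒ G_4=2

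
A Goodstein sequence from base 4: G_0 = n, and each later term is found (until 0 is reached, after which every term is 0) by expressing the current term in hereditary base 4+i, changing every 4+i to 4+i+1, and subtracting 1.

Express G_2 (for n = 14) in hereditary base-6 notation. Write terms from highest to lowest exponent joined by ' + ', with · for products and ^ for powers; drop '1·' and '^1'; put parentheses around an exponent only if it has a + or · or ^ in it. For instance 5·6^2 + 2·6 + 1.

14 —HB4→ 3·4 + 2 —bump→ 3·5 + 2 = 17 —(−1)→ 16
16 —HB5→ 3·5 + 1 —bump→ 3·6 + 1 = 19 —(−1)→ 18
18 —HB6→ 3·6 —bump→ 3·7 = 21 —(−1)→ 20

3·6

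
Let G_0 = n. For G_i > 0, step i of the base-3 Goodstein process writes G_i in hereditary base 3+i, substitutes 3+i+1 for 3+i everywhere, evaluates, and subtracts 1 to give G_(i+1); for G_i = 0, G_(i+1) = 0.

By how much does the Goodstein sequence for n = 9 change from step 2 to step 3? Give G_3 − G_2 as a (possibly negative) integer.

2

base 3: 9 = 3^2; at 4: 4^2 = 16; next = 15
base 4: 15 = 3·4 + 3; at 5: 3·5 + 3 = 18; next = 17
base 5: 17 = 3·5 + 2; at 6: 3·6 + 2 = 20; next = 19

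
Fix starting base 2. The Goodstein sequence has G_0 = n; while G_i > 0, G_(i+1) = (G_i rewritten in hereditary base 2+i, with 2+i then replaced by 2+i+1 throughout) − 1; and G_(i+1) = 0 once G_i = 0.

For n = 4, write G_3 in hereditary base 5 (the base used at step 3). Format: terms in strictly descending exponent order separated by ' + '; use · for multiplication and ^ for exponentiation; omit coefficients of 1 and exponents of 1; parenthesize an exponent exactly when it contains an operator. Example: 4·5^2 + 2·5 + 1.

[0] 4 ≡ 2^2 (base 2). Lift 3: 27. −1: 26.
[1] 26 ≡ 2·3^2 + 2·3 + 2 (base 3). Lift 4: 42. −1: 41.
[2] 41 ≡ 2·4^2 + 2·4 + 1 (base 4). Lift 5: 61. −1: 60.
[3] 60 ≡ 2·5^2 + 2·5 (base 5). Lift 6: 84. −1: 83.

2·5^2 + 2·5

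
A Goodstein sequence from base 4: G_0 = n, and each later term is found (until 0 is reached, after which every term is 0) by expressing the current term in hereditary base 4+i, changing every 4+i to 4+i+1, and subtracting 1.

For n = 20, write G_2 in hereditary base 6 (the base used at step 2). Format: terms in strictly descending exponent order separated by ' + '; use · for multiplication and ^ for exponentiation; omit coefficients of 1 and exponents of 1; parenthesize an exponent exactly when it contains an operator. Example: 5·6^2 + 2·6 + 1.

6^2 + 3

(0) 20|_4 = 4^2 + 4 ↦ 5^2 + 5|_5 = 30 ⇒ 29
(1) 29|_5 = 5^2 + 4 ↦ 6^2 + 4|_6 = 40 ⇒ 39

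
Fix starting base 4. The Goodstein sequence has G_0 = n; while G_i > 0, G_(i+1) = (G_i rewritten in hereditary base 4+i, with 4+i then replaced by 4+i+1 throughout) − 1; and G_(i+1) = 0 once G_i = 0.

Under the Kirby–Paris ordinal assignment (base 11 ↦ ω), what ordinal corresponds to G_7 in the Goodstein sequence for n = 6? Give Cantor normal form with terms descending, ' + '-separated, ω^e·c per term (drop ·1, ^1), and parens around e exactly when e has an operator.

2

[0] 6 ≡ 4 + 2 (base 4). Lift 5: 7. −1: 6.
[1] 6 ≡ 5 + 1 (base 5). Lift 6: 7. −1: 6.
[2] 6 ≡ 6 (base 6). Lift 7: 7. −1: 6.
[3] 6 ≡ 6 (base 7). Lift 8: 6. −1: 5.
[4] 5 ≡ 5 (base 8). Lift 9: 5. −1: 4.
[5] 4 ≡ 4 (base 9). Lift 10: 4. −1: 3.
[6] 3 ≡ 3 (base 10). Lift 11: 3. −1: 2.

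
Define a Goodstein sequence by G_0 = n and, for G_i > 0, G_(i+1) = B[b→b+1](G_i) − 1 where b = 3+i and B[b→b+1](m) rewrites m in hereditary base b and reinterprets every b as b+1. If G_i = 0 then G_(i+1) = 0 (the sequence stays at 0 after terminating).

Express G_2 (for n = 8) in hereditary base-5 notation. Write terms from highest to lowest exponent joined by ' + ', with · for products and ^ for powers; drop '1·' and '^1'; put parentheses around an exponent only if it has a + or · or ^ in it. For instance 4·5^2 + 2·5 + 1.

G_0=8  [base 3] 2·3 + 2  →[3↦4]→  2·4 + 2 = 10  −1 ⇒ G_1=9
G_1=9  [base 4] 2·4 + 1  →[4↦5]→  2·5 + 1 = 11  −1 ⇒ G_2=10
G_2=10  [base 5] 2·5  →[5↦6]→  2·6 = 12  −1 ⇒ G_3=11

2·5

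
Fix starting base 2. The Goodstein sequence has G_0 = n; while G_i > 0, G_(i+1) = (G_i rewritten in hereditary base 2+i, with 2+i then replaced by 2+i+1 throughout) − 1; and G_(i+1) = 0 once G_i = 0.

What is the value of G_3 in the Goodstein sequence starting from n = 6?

base 2: 6 = 2^2 + 2; at 3: 3^3 + 3 = 30; next = 29
base 3: 29 = 3^3 + 2; at 4: 4^4 + 2 = 258; next = 257
base 4: 257 = 4^4 + 1; at 5: 5^5 + 1 = 3126; next = 3125
base 5: 3125 = 5^5; at 6: 6^6 = 46656; next = 46655

3125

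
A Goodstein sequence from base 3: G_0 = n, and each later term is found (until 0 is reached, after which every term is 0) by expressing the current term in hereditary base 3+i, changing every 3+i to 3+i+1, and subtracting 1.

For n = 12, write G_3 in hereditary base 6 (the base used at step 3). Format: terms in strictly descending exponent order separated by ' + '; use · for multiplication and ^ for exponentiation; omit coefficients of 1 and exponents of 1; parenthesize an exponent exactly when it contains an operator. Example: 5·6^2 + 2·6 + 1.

6^2 + 1

G_0=12  [base 3] 3^2 + 3  →[3↦4]→  4^2 + 4 = 20  −1 ⇒ G_1=19
G_1=19  [base 4] 4^2 + 3  →[4↦5]→  5^2 + 3 = 28  −1 ⇒ G_2=27
G_2=27  [base 5] 5^2 + 2  →[5↦6]→  6^2 + 2 = 38  −1 ⇒ G_3=37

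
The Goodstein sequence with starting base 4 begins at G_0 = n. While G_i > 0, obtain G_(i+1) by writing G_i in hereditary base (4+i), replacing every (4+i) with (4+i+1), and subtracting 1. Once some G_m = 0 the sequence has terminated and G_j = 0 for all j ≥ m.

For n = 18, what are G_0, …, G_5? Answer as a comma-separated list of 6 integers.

18, 26, 36, 48, 53, 58

G_0 = 18. HB_4(18) = 4^2 + 2. Bump = 27. G_1 = 26.
G_1 = 26. HB_5(26) = 5^2 + 1. Bump = 37. G_2 = 36.
G_2 = 36. HB_6(36) = 6^2. Bump = 49. G_3 = 48.
G_3 = 48. HB_7(48) = 6·7 + 6. Bump = 54. G_4 = 53.
G_4 = 53. HB_8(53) = 6·8 + 5. Bump = 59. G_5 = 58.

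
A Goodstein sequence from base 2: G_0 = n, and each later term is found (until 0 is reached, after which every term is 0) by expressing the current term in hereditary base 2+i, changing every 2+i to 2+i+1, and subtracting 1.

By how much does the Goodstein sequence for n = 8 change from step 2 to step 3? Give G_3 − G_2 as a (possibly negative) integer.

(0) 8|_2 = 2^(2 + 1) ↦ 3^(3 + 1)|_3 = 81 ⇒ 80
(1) 80|_3 = 2·3^3 + 2·3^2 + 2·3 + 2 ↦ 2·4^4 + 2·4^2 + 2·4 + 2|_4 = 554 ⇒ 553
(2) 553|_4 = 2·4^4 + 2·4^2 + 2·4 + 1 ↦ 2·5^5 + 2·5^2 + 2·5 + 1|_5 = 6311 ⇒ 6310

5757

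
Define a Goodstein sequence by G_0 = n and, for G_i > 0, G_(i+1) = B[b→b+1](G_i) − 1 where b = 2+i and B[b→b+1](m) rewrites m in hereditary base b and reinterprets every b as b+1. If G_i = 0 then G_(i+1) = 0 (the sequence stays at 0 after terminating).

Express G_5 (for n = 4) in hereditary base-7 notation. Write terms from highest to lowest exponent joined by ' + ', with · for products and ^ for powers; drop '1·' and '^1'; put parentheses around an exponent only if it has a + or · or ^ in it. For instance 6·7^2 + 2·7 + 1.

G_0=4  [base 2] 2^2  →[2↦3]→  3^3 = 27  −1 ⇒ G_1=26
G_1=26  [base 3] 2·3^2 + 2·3 + 2  →[3↦4]→  2·4^2 + 2·4 + 2 = 42  −1 ⇒ G_2=41
G_2=41  [base 4] 2·4^2 + 2·4 + 1  →[4↦5]→  2·5^2 + 2·5 + 1 = 61  −1 ⇒ G_3=60
G_3=60  [base 5] 2·5^2 + 2·5  →[5↦6]→  2·6^2 + 2·6 = 84  −1 ⇒ G_4=83
G_4=83  [base 6] 2·6^2 + 6 + 5  →[6↦7]→  2·7^2 + 7 + 5 = 110  −1 ⇒ G_5=109
G_5=109  [base 7] 2·7^2 + 7 + 4  →[7↦8]→  2·8^2 + 8 + 4 = 140  −1 ⇒ G_6=139

2·7^2 + 7 + 4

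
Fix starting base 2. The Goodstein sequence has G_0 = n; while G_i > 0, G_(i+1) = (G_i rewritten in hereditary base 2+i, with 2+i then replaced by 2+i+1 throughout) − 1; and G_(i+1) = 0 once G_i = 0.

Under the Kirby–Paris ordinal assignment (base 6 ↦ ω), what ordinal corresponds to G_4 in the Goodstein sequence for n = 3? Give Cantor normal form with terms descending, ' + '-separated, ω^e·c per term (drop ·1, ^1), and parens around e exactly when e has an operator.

3 —HB2→ 2 + 1 —bump→ 3 + 1 = 4 —(−1)→ 3
3 —HB3→ 3 —bump→ 4 = 4 —(−1)→ 3
3 —HB4→ 3 —bump→ 3 = 3 —(−1)→ 2
2 —HB5→ 2 —bump→ 2 = 2 —(−1)→ 1
1 —HB6→ 1 —bump→ 1 = 1 —(−1)→ 0

1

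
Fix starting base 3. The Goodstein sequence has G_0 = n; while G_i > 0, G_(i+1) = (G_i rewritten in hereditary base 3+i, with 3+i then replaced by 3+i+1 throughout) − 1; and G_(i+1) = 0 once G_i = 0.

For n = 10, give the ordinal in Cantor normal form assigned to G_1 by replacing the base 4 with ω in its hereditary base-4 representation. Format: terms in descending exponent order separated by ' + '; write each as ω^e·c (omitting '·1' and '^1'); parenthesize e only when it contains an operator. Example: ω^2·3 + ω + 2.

[0] 10 ≡ 3^2 + 1 (base 3). Lift 4: 17. −1: 16.
[1] 16 ≡ 4^2 (base 4). Lift 5: 25. −1: 24.

ω^2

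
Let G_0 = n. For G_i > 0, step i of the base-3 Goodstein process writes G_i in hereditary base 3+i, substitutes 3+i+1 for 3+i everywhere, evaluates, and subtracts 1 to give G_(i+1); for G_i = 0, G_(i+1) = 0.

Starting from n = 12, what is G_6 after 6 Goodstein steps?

69

step 0: 12 = 3^2 + 3; sub 4 for 3: 4^2 + 4; = 20; G_1 = 20−1 = 19
step 1: 19 = 4^2 + 3; sub 5 for 4: 5^2 + 3; = 28; G_2 = 28−1 = 27
step 2: 27 = 5^2 + 2; sub 6 for 5: 6^2 + 2; = 38; G_3 = 38−1 = 37
step 3: 37 = 6^2 + 1; sub 7 for 6: 7^2 + 1; = 50; G_4 = 50−1 = 49
step 4: 49 = 7^2; sub 8 for 7: 8^2; = 64; G_5 = 64−1 = 63
step 5: 63 = 7·8 + 7; sub 9 for 8: 7·9 + 7; = 70; G_6 = 70−1 = 69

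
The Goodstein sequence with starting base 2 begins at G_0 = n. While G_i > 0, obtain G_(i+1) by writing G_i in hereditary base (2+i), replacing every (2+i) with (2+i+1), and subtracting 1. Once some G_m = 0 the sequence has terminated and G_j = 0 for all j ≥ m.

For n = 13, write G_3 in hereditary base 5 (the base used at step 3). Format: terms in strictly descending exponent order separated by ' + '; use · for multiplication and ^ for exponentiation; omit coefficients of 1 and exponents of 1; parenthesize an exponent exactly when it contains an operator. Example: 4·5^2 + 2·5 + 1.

G_0 = 13. HB_2(13) = 2^(2 + 1) + 2^2 + 1. Bump = 109. G_1 = 108.
G_1 = 108. HB_3(108) = 3^(3 + 1) + 3^3. Bump = 1280. G_2 = 1279.
G_2 = 1279. HB_4(1279) = 4^(4 + 1) + 3·4^3 + 3·4^2 + 3·4 + 3. Bump = 16093. G_3 = 16092.
G_3 = 16092. HB_5(16092) = 5^(5 + 1) + 3·5^3 + 3·5^2 + 3·5 + 2. Bump = 280712. G_4 = 280711.

5^(5 + 1) + 3·5^3 + 3·5^2 + 3·5 + 2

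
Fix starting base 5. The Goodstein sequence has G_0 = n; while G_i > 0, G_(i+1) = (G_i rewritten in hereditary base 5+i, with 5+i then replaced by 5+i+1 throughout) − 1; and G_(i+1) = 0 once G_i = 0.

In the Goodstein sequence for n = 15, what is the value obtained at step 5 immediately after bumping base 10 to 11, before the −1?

23

step 0: 15 = 3·5; sub 6 for 5: 3·6; = 18; G_1 = 18−1 = 17
step 1: 17 = 2·6 + 5; sub 7 for 6: 2·7 + 5; = 19; G_2 = 19−1 = 18
step 2: 18 = 2·7 + 4; sub 8 for 7: 2·8 + 4; = 20; G_3 = 20−1 = 19
step 3: 19 = 2·8 + 3; sub 9 for 8: 2·9 + 3; = 21; G_4 = 21−1 = 20
step 4: 20 = 2·9 + 2; sub 10 for 9: 2·10 + 2; = 22; G_5 = 22−1 = 21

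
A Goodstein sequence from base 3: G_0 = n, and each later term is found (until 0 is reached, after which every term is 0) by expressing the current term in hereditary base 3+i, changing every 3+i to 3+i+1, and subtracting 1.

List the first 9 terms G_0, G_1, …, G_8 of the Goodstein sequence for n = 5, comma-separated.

5, 5, 5, 5, 4, 3, 2, 1, 0

base 3: 5 = 3 + 2; at 4: 4 + 2 = 6; next = 5
base 4: 5 = 4 + 1; at 5: 5 + 1 = 6; next = 5
base 5: 5 = 5; at 6: 6 = 6; next = 5
base 6: 5 = 5; at 7: 5 = 5; next = 4
base 7: 4 = 4; at 8: 4 = 4; next = 3
base 8: 3 = 3; at 9: 3 = 3; next = 2
base 9: 2 = 2; at 10: 2 = 2; next = 1
base 10: 1 = 1; at 11: 1 = 1; next = 0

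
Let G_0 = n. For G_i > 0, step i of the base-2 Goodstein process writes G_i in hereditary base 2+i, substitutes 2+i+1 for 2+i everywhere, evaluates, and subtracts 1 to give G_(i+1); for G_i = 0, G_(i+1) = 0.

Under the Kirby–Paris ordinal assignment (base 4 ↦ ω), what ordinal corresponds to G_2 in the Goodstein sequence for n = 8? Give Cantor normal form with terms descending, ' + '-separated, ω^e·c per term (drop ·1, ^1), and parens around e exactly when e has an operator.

ω^ω·2 + ω^2·2 + ω·2 + 1

[0] 8 ≡ 2^(2 + 1) (base 2). Lift 3: 81. −1: 80.
[1] 80 ≡ 2·3^3 + 2·3^2 + 2·3 + 2 (base 3). Lift 4: 554. −1: 553.
[2] 553 ≡ 2·4^4 + 2·4^2 + 2·4 + 1 (base 4). Lift 5: 6311. −1: 6310.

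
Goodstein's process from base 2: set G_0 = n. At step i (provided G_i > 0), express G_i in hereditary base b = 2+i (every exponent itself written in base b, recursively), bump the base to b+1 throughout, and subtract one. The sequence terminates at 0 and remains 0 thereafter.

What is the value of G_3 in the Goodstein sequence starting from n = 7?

G_0 = 7. HB_2(7) = 2^2 + 2 + 1. Bump = 31. G_1 = 30.
G_1 = 30. HB_3(30) = 3^3 + 3. Bump = 260. G_2 = 259.
G_2 = 259. HB_4(259) = 4^4 + 3. Bump = 3128. G_3 = 3127.
G_3 = 3127. HB_5(3127) = 5^5 + 2. Bump = 46658. G_4 = 46657.

3127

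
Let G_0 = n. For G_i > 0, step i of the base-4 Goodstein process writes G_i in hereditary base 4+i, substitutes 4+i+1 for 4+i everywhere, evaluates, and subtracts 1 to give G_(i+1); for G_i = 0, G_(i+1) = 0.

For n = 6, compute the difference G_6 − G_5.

-1

i=0: 6 = 4 + 2 (b=4); 4→5: 5 + 2 = 7; 7−1 = 6
i=1: 6 = 5 + 1 (b=5); 5→6: 6 + 1 = 7; 7−1 = 6
i=2: 6 = 6 (b=6); 6→7: 7 = 7; 7−1 = 6
i=3: 6 = 6 (b=7); 7→8: 6 = 6; 6−1 = 5
i=4: 5 = 5 (b=8); 8→9: 5 = 5; 5−1 = 4
i=5: 4 = 4 (b=9); 9→10: 4 = 4; 4−1 = 3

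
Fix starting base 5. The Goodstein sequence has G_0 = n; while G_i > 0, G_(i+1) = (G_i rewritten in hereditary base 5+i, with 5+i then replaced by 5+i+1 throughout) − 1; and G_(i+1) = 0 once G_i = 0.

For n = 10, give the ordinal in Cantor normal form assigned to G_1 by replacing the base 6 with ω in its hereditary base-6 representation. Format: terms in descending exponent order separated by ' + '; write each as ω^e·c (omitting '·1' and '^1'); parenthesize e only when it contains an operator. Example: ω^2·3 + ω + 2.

[0] 10 ≡ 2·5 (base 5). Lift 6: 12. −1: 11.
[1] 11 ≡ 6 + 5 (base 6). Lift 7: 12. −1: 11.

ω + 5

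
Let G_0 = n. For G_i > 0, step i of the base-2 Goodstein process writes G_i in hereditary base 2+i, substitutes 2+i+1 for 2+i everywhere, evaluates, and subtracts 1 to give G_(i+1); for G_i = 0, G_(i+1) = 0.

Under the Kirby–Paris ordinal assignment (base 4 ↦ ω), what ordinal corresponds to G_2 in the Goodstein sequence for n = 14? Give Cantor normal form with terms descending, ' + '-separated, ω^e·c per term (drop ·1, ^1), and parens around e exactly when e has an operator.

G_0=14  [base 2] 2^(2 + 1) + 2^2 + 2  →[2↦3]→  3^(3 + 1) + 3^3 + 3 = 111  −1 ⇒ G_1=110
G_1=110  [base 3] 3^(3 + 1) + 3^3 + 2  →[3↦4]→  4^(4 + 1) + 4^4 + 2 = 1282  −1 ⇒ G_2=1281
G_2=1281  [base 4] 4^(4 + 1) + 4^4 + 1  →[4↦5]→  5^(5 + 1) + 5^5 + 1 = 18751  −1 ⇒ G_3=18750

ω^(ω + 1) + ω^ω + 1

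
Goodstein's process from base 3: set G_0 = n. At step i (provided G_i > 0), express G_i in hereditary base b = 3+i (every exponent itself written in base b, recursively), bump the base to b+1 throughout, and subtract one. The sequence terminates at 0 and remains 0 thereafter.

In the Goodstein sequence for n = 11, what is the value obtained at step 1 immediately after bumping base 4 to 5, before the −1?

26

base 3: 11 = 3^2 + 2; at 4: 4^2 + 2 = 18; next = 17
base 4: 17 = 4^2 + 1; at 5: 5^2 + 1 = 26; next = 25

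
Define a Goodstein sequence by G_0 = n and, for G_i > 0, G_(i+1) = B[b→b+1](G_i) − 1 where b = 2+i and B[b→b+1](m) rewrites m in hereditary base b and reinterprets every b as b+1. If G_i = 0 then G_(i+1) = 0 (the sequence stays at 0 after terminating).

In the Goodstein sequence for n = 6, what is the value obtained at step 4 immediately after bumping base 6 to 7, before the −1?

98040

i=0: 6 = 2^2 + 2 (b=2); 2→3: 3^3 + 3 = 30; 30−1 = 29
i=1: 29 = 3^3 + 2 (b=3); 3→4: 4^4 + 2 = 258; 258−1 = 257
i=2: 257 = 4^4 + 1 (b=4); 4→5: 5^5 + 1 = 3126; 3126−1 = 3125
i=3: 3125 = 5^5 (b=5); 5→6: 6^6 = 46656; 46656−1 = 46655
i=4: 46655 = 5·6^5 + 5·6^4 + 5·6^3 + 5·6^2 + 5·6 + 5 (b=6); 6→7: 5·7^5 + 5·7^4 + 5·7^3 + 5·7^2 + 5·7 + 5 = 98040; 98040−1 = 98039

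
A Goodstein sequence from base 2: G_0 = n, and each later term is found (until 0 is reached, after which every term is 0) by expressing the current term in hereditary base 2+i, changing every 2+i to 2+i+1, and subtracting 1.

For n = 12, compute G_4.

280019

step 0: 12 = 2^(2 + 1) + 2^2; sub 3 for 2: 3^(3 + 1) + 3^3; = 108; G_1 = 108−1 = 107
step 1: 107 = 3^(3 + 1) + 2·3^2 + 2·3 + 2; sub 4 for 3: 4^(4 + 1) + 2·4^2 + 2·4 + 2; = 1066; G_2 = 1066−1 = 1065
step 2: 1065 = 4^(4 + 1) + 2·4^2 + 2·4 + 1; sub 5 for 4: 5^(5 + 1) + 2·5^2 + 2·5 + 1; = 15686; G_3 = 15686−1 = 15685
step 3: 15685 = 5^(5 + 1) + 2·5^2 + 2·5; sub 6 for 5: 6^(6 + 1) + 2·6^2 + 2·6; = 280020; G_4 = 280020−1 = 280019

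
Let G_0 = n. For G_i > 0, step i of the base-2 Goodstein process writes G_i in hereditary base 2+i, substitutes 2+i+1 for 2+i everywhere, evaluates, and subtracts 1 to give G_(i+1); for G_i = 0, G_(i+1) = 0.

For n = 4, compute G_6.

139

G_0=4  [base 2] 2^2  →[2↦3]→  3^3 = 27  −1 ⇒ G_1=26
G_1=26  [base 3] 2·3^2 + 2·3 + 2  →[3↦4]→  2·4^2 + 2·4 + 2 = 42  −1 ⇒ G_2=41
G_2=41  [base 4] 2·4^2 + 2·4 + 1  →[4↦5]→  2·5^2 + 2·5 + 1 = 61  −1 ⇒ G_3=60
G_3=60  [base 5] 2·5^2 + 2·5  →[5↦6]→  2·6^2 + 2·6 = 84  −1 ⇒ G_4=83
G_4=83  [base 6] 2·6^2 + 6 + 5  →[6↦7]→  2·7^2 + 7 + 5 = 110  −1 ⇒ G_5=109
G_5=109  [base 7] 2·7^2 + 7 + 4  →[7↦8]→  2·8^2 + 8 + 4 = 140  −1 ⇒ G_6=139
G_6=139  [base 8] 2·8^2 + 8 + 3  →[8↦9]→  2·9^2 + 9 + 3 = 174  −1 ⇒ G_7=173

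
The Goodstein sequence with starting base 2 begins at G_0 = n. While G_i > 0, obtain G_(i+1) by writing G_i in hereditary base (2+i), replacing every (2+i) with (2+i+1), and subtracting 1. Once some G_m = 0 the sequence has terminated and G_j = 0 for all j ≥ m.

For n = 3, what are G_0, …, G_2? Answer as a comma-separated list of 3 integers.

i=0: 3 = 2 + 1 (b=2); 2→3: 3 + 1 = 4; 4−1 = 3
i=1: 3 = 3 (b=3); 3→4: 4 = 4; 4−1 = 3

3, 3, 3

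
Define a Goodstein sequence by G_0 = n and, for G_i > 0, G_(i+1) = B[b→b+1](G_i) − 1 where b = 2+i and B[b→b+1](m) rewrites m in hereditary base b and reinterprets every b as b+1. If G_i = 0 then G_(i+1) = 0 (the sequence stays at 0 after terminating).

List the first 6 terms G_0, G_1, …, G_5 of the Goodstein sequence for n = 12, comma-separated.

G_0 = 12. HB_2(12) = 2^(2 + 1) + 2^2. Bump = 108. G_1 = 107.
G_1 = 107. HB_3(107) = 3^(3 + 1) + 2·3^2 + 2·3 + 2. Bump = 1066. G_2 = 1065.
G_2 = 1065. HB_4(1065) = 4^(4 + 1) + 2·4^2 + 2·4 + 1. Bump = 15686. G_3 = 15685.
G_3 = 15685. HB_5(15685) = 5^(5 + 1) + 2·5^2 + 2·5. Bump = 280020. G_4 = 280019.
G_4 = 280019. HB_6(280019) = 6^(6 + 1) + 2·6^2 + 6 + 5. Bump = 5764911. G_5 = 5764910.

12, 107, 1065, 15685, 280019, 5764910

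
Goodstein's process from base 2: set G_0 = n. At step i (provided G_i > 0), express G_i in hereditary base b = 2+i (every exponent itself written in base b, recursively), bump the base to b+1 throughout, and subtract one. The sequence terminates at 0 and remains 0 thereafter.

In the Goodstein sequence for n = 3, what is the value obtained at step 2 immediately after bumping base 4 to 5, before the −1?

base 2: 3 = 2 + 1; at 3: 3 + 1 = 4; next = 3
base 3: 3 = 3; at 4: 4 = 4; next = 3

3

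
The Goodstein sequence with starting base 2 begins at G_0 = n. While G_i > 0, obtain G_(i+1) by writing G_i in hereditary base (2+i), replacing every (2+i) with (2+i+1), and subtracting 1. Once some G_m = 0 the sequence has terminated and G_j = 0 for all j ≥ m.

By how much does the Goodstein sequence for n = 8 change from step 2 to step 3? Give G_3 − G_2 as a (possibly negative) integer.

G_0=8  [base 2] 2^(2 + 1)  →[2↦3]→  3^(3 + 1) = 81  −1 ⇒ G_1=80
G_1=80  [base 3] 2·3^3 + 2·3^2 + 2·3 + 2  →[3↦4]→  2·4^4 + 2·4^2 + 2·4 + 2 = 554  −1 ⇒ G_2=553
G_2=553  [base 4] 2·4^4 + 2·4^2 + 2·4 + 1  →[4↦5]→  2·5^5 + 2·5^2 + 2·5 + 1 = 6311  −1 ⇒ G_3=6310

5757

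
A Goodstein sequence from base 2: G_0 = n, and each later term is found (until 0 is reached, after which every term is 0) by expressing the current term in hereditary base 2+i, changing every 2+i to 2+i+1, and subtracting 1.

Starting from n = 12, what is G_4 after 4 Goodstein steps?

(0) 12|_2 = 2^(2 + 1) + 2^2 ↦ 3^(3 + 1) + 3^3|_3 = 108 ⇒ 107
(1) 107|_3 = 3^(3 + 1) + 2·3^2 + 2·3 + 2 ↦ 4^(4 + 1) + 2·4^2 + 2·4 + 2|_4 = 1066 ⇒ 1065
(2) 1065|_4 = 4^(4 + 1) + 2·4^2 + 2·4 + 1 ↦ 5^(5 + 1) + 2·5^2 + 2·5 + 1|_5 = 15686 ⇒ 15685
(3) 15685|_5 = 5^(5 + 1) + 2·5^2 + 2·5 ↦ 6^(6 + 1) + 2·6^2 + 2·6|_6 = 280020 ⇒ 280019
(4) 280019|_6 = 6^(6 + 1) + 2·6^2 + 6 + 5 ↦ 7^(7 + 1) + 2·7^2 + 7 + 5|_7 = 5764911 ⇒ 5764910

280019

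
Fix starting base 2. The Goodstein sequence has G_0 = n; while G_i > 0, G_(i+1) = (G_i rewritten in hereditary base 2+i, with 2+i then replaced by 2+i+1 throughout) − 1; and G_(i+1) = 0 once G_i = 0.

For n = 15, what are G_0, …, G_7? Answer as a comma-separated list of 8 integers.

15, 111, 1283, 18752, 326593, 6588344, 150994943, 3524450280

i=0: 15 = 2^(2 + 1) + 2^2 + 2 + 1 (b=2); 2→3: 3^(3 + 1) + 3^3 + 3 + 1 = 112; 112−1 = 111
i=1: 111 = 3^(3 + 1) + 3^3 + 3 (b=3); 3→4: 4^(4 + 1) + 4^4 + 4 = 1284; 1284−1 = 1283
i=2: 1283 = 4^(4 + 1) + 4^4 + 3 (b=4); 4→5: 5^(5 + 1) + 5^5 + 3 = 18753; 18753−1 = 18752
i=3: 18752 = 5^(5 + 1) + 5^5 + 2 (b=5); 5→6: 6^(6 + 1) + 6^6 + 2 = 326594; 326594−1 = 326593
i=4: 326593 = 6^(6 + 1) + 6^6 + 1 (b=6); 6→7: 7^(7 + 1) + 7^7 + 1 = 6588345; 6588345−1 = 6588344
i=5: 6588344 = 7^(7 + 1) + 7^7 (b=7); 7→8: 8^(8 + 1) + 8^8 = 150994944; 150994944−1 = 150994943
i=6: 150994943 = 8^(8 + 1) + 7·8^7 + 7·8^6 + 7·8^5 + 7·8^4 + 7·8^3 + 7·8^2 + 7·8 + 7 (b=8); 8→9: 9^(9 + 1) + 7·9^7 + 7·9^6 + 7·9^5 + 7·9^4 + 7·9^3 + 7·9^2 + 7·9 + 7 = 3524450281; 3524450281−1 = 3524450280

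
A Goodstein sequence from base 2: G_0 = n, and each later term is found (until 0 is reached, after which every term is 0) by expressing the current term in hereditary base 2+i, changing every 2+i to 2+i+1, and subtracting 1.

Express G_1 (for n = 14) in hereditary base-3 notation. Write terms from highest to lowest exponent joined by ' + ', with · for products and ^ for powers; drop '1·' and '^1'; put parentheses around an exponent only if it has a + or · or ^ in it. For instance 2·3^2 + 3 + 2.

3^(3 + 1) + 3^3 + 2

[0] 14 ≡ 2^(2 + 1) + 2^2 + 2 (base 2). Lift 3: 111. −1: 110.
[1] 110 ≡ 3^(3 + 1) + 3^3 + 2 (base 3). Lift 4: 1282. −1: 1281.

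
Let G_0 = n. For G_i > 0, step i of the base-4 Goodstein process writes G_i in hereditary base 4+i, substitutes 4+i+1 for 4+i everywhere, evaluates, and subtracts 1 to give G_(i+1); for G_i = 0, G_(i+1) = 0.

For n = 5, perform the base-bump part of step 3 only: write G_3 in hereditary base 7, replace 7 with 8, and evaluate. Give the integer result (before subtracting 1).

4

G_0=5  [base 4] 4 + 1  →[4↦5]→  5 + 1 = 6  −1 ⇒ G_1=5
G_1=5  [base 5] 5  →[5↦6]→  6 = 6  −1 ⇒ G_2=5
G_2=5  [base 6] 5  →[6↦7]→  5 = 5  −1 ⇒ G_3=4
G_3=4  [base 7] 4  →[7↦8]→  4 = 4  −1 ⇒ G_4=3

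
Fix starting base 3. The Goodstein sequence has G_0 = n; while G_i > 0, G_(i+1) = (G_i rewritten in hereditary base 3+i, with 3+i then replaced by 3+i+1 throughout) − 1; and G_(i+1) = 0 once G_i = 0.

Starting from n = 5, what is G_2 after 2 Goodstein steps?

5

5 —HB3→ 3 + 2 —bump→ 4 + 2 = 6 —(−1)→ 5
5 —HB4→ 4 + 1 —bump→ 5 + 1 = 6 —(−1)→ 5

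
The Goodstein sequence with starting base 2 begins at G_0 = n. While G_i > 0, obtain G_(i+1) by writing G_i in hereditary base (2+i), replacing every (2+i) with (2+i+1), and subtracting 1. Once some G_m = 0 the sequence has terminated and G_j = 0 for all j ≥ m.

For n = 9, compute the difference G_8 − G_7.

28837739404

(0) 9|_2 = 2^(2 + 1) + 1 ↦ 3^(3 + 1) + 1|_3 = 82 ⇒ 81
(1) 81|_3 = 3^(3 + 1) ↦ 4^(4 + 1)|_4 = 1024 ⇒ 1023
(2) 1023|_4 = 3·4^4 + 3·4^3 + 3·4^2 + 3·4 + 3 ↦ 3·5^5 + 3·5^3 + 3·5^2 + 3·5 + 3|_5 = 9843 ⇒ 9842
(3) 9842|_5 = 3·5^5 + 3·5^3 + 3·5^2 + 3·5 + 2 ↦ 3·6^6 + 3·6^3 + 3·6^2 + 3·6 + 2|_6 = 140744 ⇒ 140743
(4) 140743|_6 = 3·6^6 + 3·6^3 + 3·6^2 + 3·6 + 1 ↦ 3·7^7 + 3·7^3 + 3·7^2 + 3·7 + 1|_7 = 2471827 ⇒ 2471826
(5) 2471826|_7 = 3·7^7 + 3·7^3 + 3·7^2 + 3·7 ↦ 3·8^8 + 3·8^3 + 3·8^2 + 3·8|_8 = 50333400 ⇒ 50333399
(6) 50333399|_8 = 3·8^8 + 3·8^3 + 3·8^2 + 2·8 + 7 ↦ 3·9^9 + 3·9^3 + 3·9^2 + 2·9 + 7|_9 = 1162263922 ⇒ 1162263921
(7) 1162263921|_9 = 3·9^9 + 3·9^3 + 3·9^2 + 2·9 + 6 ↦ 3·10^10 + 3·10^3 + 3·10^2 + 2·10 + 6|_10 = 30000003326 ⇒ 30000003325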